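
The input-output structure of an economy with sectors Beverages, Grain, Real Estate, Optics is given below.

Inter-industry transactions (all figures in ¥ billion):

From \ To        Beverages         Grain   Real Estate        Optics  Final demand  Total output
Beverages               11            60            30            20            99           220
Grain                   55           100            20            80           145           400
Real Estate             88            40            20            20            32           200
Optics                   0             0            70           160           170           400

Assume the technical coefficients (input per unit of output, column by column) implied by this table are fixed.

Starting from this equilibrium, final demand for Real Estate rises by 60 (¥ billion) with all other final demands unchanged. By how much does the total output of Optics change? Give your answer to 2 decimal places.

Technical coefficients a_ij = z_ij / X_j:
  a_11 = 11/220 = 0.05, a_21 = 55/220 = 0.25, a_31 = 88/220 = 0.40, a_41 = 0/220 = 0.00
  a_12 = 60/400 = 0.15, a_22 = 100/400 = 0.25, a_32 = 40/400 = 0.10, a_42 = 0/400 = 0.00
  a_13 = 30/200 = 0.15, a_23 = 20/200 = 0.10, a_33 = 20/200 = 0.10, a_43 = 70/200 = 0.35
  a_14 = 20/400 = 0.05, a_24 = 80/400 = 0.20, a_34 = 20/400 = 0.05, a_44 = 160/400 = 0.40
I − A =
  [   0.95    -0.15    -0.15    -0.05]
  [  -0.25     0.75    -0.10    -0.20]
  [  -0.40    -0.10     0.90    -0.05]
  [   0.00     0.00    -0.35     0.60]
Compute the cofactors C_ij = (−1)^(i+j)·(3×3 minor ij) of I−A; the adjugate is their transpose:
adj(I−A) = Cᵀ =
  [ 0.378875   0.089125   0.100125   0.069625]
  [ 0.182625   0.453375   0.150375   0.178875]
  [ 0.195000   0.093000   0.405000   0.081000]
  [ 0.113750   0.054250   0.236250   0.543250]
det(I−A) = Σ_j (I−A)_1j·C_1j = (0.95)(0.378875) + (-0.15)(0.182625) + (-0.15)(0.195000) + (-0.05)(0.113750) = 0.2976
(I − A)⁻¹ = adj(I−A) / det(I−A) ≈
  [   1.2731     0.2995     0.3364     0.2340]
  [   0.6137     1.5234     0.5053     0.6011]
  [   0.6552     0.3125     1.3609     0.2722]
  [   0.3822     0.1823     0.7939     1.8254]
Δx = (I − A)⁻¹ Δd with Δd having +60 in the Real Estate component and 0 elsewhere.
So Δx_4 = L_43 · (+60), where L_43 = adj(I−A)_43 / det(I−A) = 0.236250 / 0.2976.
Δx_4 = 0.236250 × (+60) / 0.2976 = 14.175 / 0.2976 ≈ 47.63.

Δx_4 = 47.63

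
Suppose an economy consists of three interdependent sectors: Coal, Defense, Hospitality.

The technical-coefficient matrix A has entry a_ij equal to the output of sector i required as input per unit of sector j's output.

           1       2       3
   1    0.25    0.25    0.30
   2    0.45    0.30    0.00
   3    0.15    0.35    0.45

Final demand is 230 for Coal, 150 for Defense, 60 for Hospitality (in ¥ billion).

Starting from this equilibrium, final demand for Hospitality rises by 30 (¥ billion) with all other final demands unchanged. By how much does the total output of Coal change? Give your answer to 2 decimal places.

Δx_1 = 42.53

I − A =
  [   0.75    -0.25    -0.30]
  [  -0.45     0.70     0.00]
  [  -0.15    -0.35     0.55]
Cofactors of I−A, C_ij = (−1)^(i+j)·(minor ij) (rows/columns in the sector order above):
  C_11 = (0.70)(0.55) − (0.00)(-0.35) = 0.3850
  C_12 = −[(-0.45)(0.55) − (0.00)(-0.15)] = 0.2475
  C_13 = (-0.45)(-0.35) − (0.70)(-0.15) = 0.2625
  C_21 = −[(-0.25)(0.55) − (-0.30)(-0.35)] = 0.2425
  C_22 = (0.75)(0.55) − (-0.30)(-0.15) = 0.3675
  C_23 = −[(0.75)(-0.35) − (-0.25)(-0.15)] = 0.3000
  C_31 = (-0.25)(0.00) − (-0.30)(0.70) = 0.2100
  C_32 = −[(0.75)(0.00) − (-0.30)(-0.45)] = 0.1350
  C_33 = (0.75)(0.70) − (-0.25)(-0.45) = 0.4125
det(I−A) = Σ_j (I−A)_1j·C_1j = (0.75)(0.3850) + (-0.25)(0.2475) + (-0.30)(0.2625) = 0.148125
adj(I−A) = Cᵀ =
  [ 0.3850   0.2425   0.2100]
  [ 0.2475   0.3675   0.1350]
  [ 0.2625   0.3000   0.4125]
(I − A)⁻¹ = adj(I−A) / det(I−A) ≈
  [   2.5992     1.6371     1.4177]
  [   1.6709     2.4810     0.9114]
  [   1.7722     2.0253     2.7848]
Δx = (I − A)⁻¹ Δd with Δd having +30 in the Hospitality component and 0 elsewhere.
So Δx_1 = L_13 · (+30), where L_13 = adj(I−A)_13 / det(I−A) = 0.2100 / 0.148125.
Δx_1 = 0.2100 × (+30) / 0.148125 = 6.30 / 0.148125 ≈ 42.53.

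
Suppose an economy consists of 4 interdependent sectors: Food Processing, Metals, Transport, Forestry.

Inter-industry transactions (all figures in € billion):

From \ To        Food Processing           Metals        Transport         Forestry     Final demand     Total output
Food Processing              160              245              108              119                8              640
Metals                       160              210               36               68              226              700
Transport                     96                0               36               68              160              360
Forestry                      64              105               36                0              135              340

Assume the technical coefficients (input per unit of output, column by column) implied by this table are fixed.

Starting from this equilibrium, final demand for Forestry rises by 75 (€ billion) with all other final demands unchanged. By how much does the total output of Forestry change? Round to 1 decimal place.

Technical coefficients a_ij = z_ij / X_j:
  a_11 = 160/640 = 0.25, a_21 = 160/640 = 0.25, a_31 = 96/640 = 0.15, a_41 = 64/640 = 0.10
  a_12 = 245/700 = 0.35, a_22 = 210/700 = 0.30, a_32 = 0/700 = 0.00, a_42 = 105/700 = 0.15
  a_13 = 108/360 = 0.30, a_23 = 36/360 = 0.10, a_33 = 36/360 = 0.10, a_43 = 36/360 = 0.10
  a_14 = 119/340 = 0.35, a_24 = 68/340 = 0.20, a_34 = 68/340 = 0.20, a_44 = 0/340 = 0.00
I − A =
  [   0.75    -0.35    -0.30    -0.35]
  [  -0.25     0.70    -0.10    -0.20]
  [  -0.15     0.00     0.90    -0.20]
  [  -0.10    -0.15    -0.10     1.00]
Compute the cofactors C_ij = (−1)^(i+j)·(3×3 minor ij) of I−A; the adjugate is their transpose:
adj(I−A) = Cᵀ =
  [ 0.586000   0.364250   0.272750   0.332500]
  [ 0.258000   0.572250   0.176250   0.240000]
  [ 0.122000   0.089875   0.370375   0.134750]
  [ 0.109500   0.131250   0.090750   0.357000]
det(I−A) = Σ_j (I−A)_1j·C_1j = (0.75)(0.586000) + (-0.35)(0.258000) + (-0.30)(0.122000) + (-0.35)(0.109500) = 0.274275
(I − A)⁻¹ = adj(I−A) / det(I−A) ≈
  [   2.1365     1.3280     0.9944     1.2123]
  [   0.9407     2.0864     0.6426     0.8750]
  [   0.4448     0.3277     1.3504     0.4913]
  [   0.3992     0.4785     0.3309     1.3016]
Δx = (I − A)⁻¹ Δd with Δd having +75 in the Forestry component and 0 elsewhere.
So Δx_4 = L_44 · (+75), where L_44 = adj(I−A)_44 / det(I−A) = 0.357000 / 0.274275.
Δx_4 = 0.357000 × (+75) / 0.274275 = 26.775 / 0.274275 ≈ 97.6.

Δx_4 = 97.6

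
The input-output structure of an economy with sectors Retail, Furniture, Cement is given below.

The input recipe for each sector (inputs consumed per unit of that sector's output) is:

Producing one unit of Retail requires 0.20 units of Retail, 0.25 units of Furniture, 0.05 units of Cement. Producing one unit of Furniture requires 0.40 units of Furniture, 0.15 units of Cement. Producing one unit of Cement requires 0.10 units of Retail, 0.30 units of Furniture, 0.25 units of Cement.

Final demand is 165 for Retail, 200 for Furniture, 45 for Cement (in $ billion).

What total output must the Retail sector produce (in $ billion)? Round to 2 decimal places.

I − A =
  [   0.80     0.00    -0.10]
  [  -0.25     0.60    -0.30]
  [  -0.05    -0.15     0.75]
Cofactors of I−A, C_ij = (−1)^(i+j)·(minor ij) (rows/columns in the sector order above):
  C_11 = (0.60)(0.75) − (-0.30)(-0.15) = 0.4050
  C_12 = −[(-0.25)(0.75) − (-0.30)(-0.05)] = 0.2025
  C_13 = (-0.25)(-0.15) − (0.60)(-0.05) = 0.0675
  C_21 = −[(0.00)(0.75) − (-0.10)(-0.15)] = 0.0150
  C_22 = (0.80)(0.75) − (-0.10)(-0.05) = 0.5950
  C_23 = −[(0.80)(-0.15) − (0.00)(-0.05)] = 0.1200
  C_31 = (0.00)(-0.30) − (-0.10)(0.60) = 0.0600
  C_32 = −[(0.80)(-0.30) − (-0.10)(-0.25)] = 0.2650
  C_33 = (0.80)(0.60) − (0.00)(-0.25) = 0.4800
det(I−A) = Σ_j (I−A)_1j·C_1j = (0.80)(0.4050) + (0.00)(0.2025) + (-0.10)(0.0675) = 0.31725
adj(I−A) = Cᵀ =
  [ 0.4050   0.0150   0.0600]
  [ 0.2025   0.5950   0.2650]
  [ 0.0675   0.1200   0.4800]
(I − A)⁻¹ = adj(I−A) / det(I−A) ≈
  [   1.2766     0.0473     0.1891]
  [   0.6383     1.8755     0.8353]
  [   0.2128     0.3783     1.5130]
x = (I − A)⁻¹ d = adj(I−A)·d / det(I−A), with det(I−A) = 0.31725:
  x_1 = (0.4050·165 + 0.0150·200 + 0.0600·45) / 0.31725 = 72.525 / 0.31725 ≈ 228.61
  x_2 = (0.2025·165 + 0.5950·200 + 0.2650·45) / 0.31725 = 164.3375 / 0.31725 ≈ 518.01
  x_3 = (0.0675·165 + 0.1200·200 + 0.4800·45) / 0.31725 = 56.7375 / 0.31725 ≈ 178.84

x_1 = 228.61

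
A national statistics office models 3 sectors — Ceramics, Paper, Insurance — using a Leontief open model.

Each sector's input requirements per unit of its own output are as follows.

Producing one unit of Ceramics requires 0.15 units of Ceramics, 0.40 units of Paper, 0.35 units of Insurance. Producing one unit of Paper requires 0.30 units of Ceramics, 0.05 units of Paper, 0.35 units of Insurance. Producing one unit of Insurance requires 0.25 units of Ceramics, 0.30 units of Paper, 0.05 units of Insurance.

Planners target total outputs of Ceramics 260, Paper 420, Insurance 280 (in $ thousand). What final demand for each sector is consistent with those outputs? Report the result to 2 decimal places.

I − A =
  [   0.85    -0.30    -0.25]
  [  -0.40     0.95    -0.30]
  [  -0.35    -0.35     0.95]
d = (I − A) x:
  d_1 = (+0.85)·260 + (-0.30)·420 + (-0.25)·280 = 25.00
  d_2 = (-0.40)·260 + (+0.95)·420 + (-0.30)·280 = 211.00
  d_3 = (-0.35)·260 + (-0.35)·420 + (+0.95)·280 = 28.00

d_1 = 25.00, d_2 = 211.00, d_3 = 28.00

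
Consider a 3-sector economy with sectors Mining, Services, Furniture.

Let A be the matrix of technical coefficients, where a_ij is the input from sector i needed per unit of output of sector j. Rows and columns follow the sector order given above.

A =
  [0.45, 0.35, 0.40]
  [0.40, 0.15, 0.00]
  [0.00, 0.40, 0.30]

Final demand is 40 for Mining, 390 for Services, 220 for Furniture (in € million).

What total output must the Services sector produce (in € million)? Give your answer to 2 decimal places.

x_2 = 1189.41

I − A =
  [   0.55    -0.35    -0.40]
  [  -0.40     0.85     0.00]
  [   0.00    -0.40     0.70]
Cofactors of I−A, C_ij = (−1)^(i+j)·(minor ij) (rows/columns in the sector order above):
  C_11 = (0.85)(0.70) − (0.00)(-0.40) = 0.5950
  C_12 = −[(-0.40)(0.70) − (0.00)(0.00)] = 0.2800
  C_13 = (-0.40)(-0.40) − (0.85)(0.00) = 0.1600
  C_21 = −[(-0.35)(0.70) − (-0.40)(-0.40)] = 0.4050
  C_22 = (0.55)(0.70) − (-0.40)(0.00) = 0.3850
  C_23 = −[(0.55)(-0.40) − (-0.35)(0.00)] = 0.2200
  C_31 = (-0.35)(0.00) − (-0.40)(0.85) = 0.3400
  C_32 = −[(0.55)(0.00) − (-0.40)(-0.40)] = 0.1600
  C_33 = (0.55)(0.85) − (-0.35)(-0.40) = 0.3275
det(I−A) = Σ_j (I−A)_1j·C_1j = (0.55)(0.5950) + (-0.35)(0.2800) + (-0.40)(0.1600) = 0.16525
adj(I−A) = Cᵀ =
  [ 0.5950   0.4050   0.3400]
  [ 0.2800   0.3850   0.1600]
  [ 0.1600   0.2200   0.3275]
(I − A)⁻¹ = adj(I−A) / det(I−A) ≈
  [   3.6006     2.4508     2.0575]
  [   1.6944     2.3298     0.9682]
  [   0.9682     1.3313     1.9818]
x = (I − A)⁻¹ d = adj(I−A)·d / det(I−A), with det(I−A) = 0.16525:
  x_1 = (0.5950·40 + 0.4050·390 + 0.3400·220) / 0.16525 = 256.55 / 0.16525 ≈ 1552.50
  x_2 = (0.2800·40 + 0.3850·390 + 0.1600·220) / 0.16525 = 196.55 / 0.16525 ≈ 1189.41
  x_3 = (0.1600·40 + 0.2200·390 + 0.3275·220) / 0.16525 = 164.25 / 0.16525 ≈ 993.95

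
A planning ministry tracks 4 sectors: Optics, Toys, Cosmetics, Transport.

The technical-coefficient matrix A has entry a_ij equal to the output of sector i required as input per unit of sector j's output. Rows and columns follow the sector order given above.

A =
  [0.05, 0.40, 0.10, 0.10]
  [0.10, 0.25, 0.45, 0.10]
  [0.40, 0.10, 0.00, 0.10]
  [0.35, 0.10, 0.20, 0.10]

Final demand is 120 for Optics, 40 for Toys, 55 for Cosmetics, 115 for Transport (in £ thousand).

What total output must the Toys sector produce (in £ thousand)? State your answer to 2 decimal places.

x_2 = 280.56

I − A =
  [   0.95    -0.40    -0.10    -0.10]
  [  -0.10     0.75    -0.45    -0.10]
  [  -0.40    -0.10     1.00    -0.10]
  [  -0.35    -0.10    -0.20     0.90]
Compute the cofactors C_ij = (−1)^(i+j)·(3×3 minor ij) of I−A; the adjugate is their transpose:
adj(I−A) = Cᵀ =
  [ 0.60300   0.37400   0.25600   0.13700]
  [ 0.30875   0.75350   0.40250   0.16275]
  [ 0.30575   0.25350   0.55450   0.12375]
  [ 0.33675   0.28550   0.26750   0.52675]
det(I−A) = Σ_j (I−A)_1j·C_1j = (0.95)(0.60300) + (-0.40)(0.30875) + (-0.10)(0.30575) + (-0.10)(0.33675) = 0.3851
(I − A)⁻¹ = adj(I−A) / det(I−A) ≈
  [   1.5658     0.9712     0.6648     0.3558]
  [   0.8017     1.9566     1.0452     0.4226]
  [   0.7939     0.6583     1.4399     0.3213]
  [   0.8744     0.7414     0.6946     1.3678]
x = (I − A)⁻¹ d = adj(I−A)·d / det(I−A), with det(I−A) = 0.3851:
  x_1 = (0.60300·120 + 0.37400·40 + 0.25600·55 + 0.13700·115) / 0.3851 = 117.155 / 0.3851 ≈ 304.22
  x_2 = (0.30875·120 + 0.75350·40 + 0.40250·55 + 0.16275·115) / 0.3851 = 108.04375 / 0.3851 ≈ 280.56
  x_3 = (0.30575·120 + 0.25350·40 + 0.55450·55 + 0.12375·115) / 0.3851 = 91.55875 / 0.3851 ≈ 237.75
  x_4 = (0.33675·120 + 0.28550·40 + 0.26750·55 + 0.52675·115) / 0.3851 = 127.11875 / 0.3851 ≈ 330.09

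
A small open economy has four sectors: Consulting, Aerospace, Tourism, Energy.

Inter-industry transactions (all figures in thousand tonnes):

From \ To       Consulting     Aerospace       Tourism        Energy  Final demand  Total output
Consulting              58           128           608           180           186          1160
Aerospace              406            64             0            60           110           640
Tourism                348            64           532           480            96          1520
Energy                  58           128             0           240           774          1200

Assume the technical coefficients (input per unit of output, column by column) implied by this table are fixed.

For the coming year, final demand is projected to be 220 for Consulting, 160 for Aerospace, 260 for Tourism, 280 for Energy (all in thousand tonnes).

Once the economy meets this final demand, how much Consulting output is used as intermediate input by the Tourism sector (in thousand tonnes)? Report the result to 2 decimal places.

z_CT = 517.08

Technical coefficients a_ij = z_ij / X_j:
  a_CC = 58/1160 = 0.05, a_AC = 406/1160 = 0.35, a_TC = 348/1160 = 0.30, a_EC = 58/1160 = 0.05
  a_CA = 128/640 = 0.20, a_AA = 64/640 = 0.10, a_TA = 64/640 = 0.10, a_EA = 128/640 = 0.20
  a_CT = 608/1520 = 0.40, a_AT = 0/1520 = 0.00, a_TT = 532/1520 = 0.35, a_ET = 0/1520 = 0.00
  a_CE = 180/1200 = 0.15, a_AE = 60/1200 = 0.05, a_TE = 480/1200 = 0.40, a_EE = 240/1200 = 0.20
I − A =
  [   0.95    -0.20    -0.40    -0.15]
  [  -0.35     0.90     0.00    -0.05]
  [  -0.30    -0.10     0.65    -0.40]
  [  -0.05    -0.20     0.00     0.80]
Compute the cofactors C_ij = (−1)^(i+j)·(3×3 minor ij) of I−A; the adjugate is their transpose:
adj(I−A) = Cᵀ =
  [ 0.461500   0.187500   0.284000   0.240250]
  [ 0.183625   0.385125   0.113000   0.115000]
  [ 0.287250   0.212250   0.600750   0.367500]
  [ 0.074750   0.108000   0.046000   0.388250]
det(I−A) = Σ_j (I−A)_1j·C_1j = (0.95)(0.461500) + (-0.20)(0.183625) + (-0.40)(0.287250) + (-0.15)(0.074750) = 0.2755875
(I − A)⁻¹ = adj(I−A) / det(I−A) ≈
  [   1.6746     0.6804     1.0305     0.8718]
  [   0.6663     1.3975     0.4100     0.4173]
  [   1.0423     0.7702     2.1799     1.3335]
  [   0.2712     0.3919     0.1669     1.4088]
First solve x = (I − A)⁻¹ d = adj(I−A)·d / det(I−A); in particular x_T = (0.287250·220 + 0.212250·160 + 0.600750·260 + 0.367500·280) / 0.2755875 = 356.25 / 0.2755875 ≈ 1292.6929.
Intermediate flow from C to T: z_CT = a_CT · x_T = 0.40 × 356.25 / 0.2755875 = 142.50 / 0.2755875 ≈ 517.08.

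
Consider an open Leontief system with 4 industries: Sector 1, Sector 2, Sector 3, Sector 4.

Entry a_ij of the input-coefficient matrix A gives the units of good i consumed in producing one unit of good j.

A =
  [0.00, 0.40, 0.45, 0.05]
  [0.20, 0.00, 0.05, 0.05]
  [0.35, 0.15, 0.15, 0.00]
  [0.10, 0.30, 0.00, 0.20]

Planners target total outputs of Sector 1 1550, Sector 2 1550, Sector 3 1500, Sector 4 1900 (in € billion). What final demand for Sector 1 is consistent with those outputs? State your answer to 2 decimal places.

d_1 = 160.00

I − A =
  [   1.00    -0.40    -0.45    -0.05]
  [  -0.20     1.00    -0.05    -0.05]
  [  -0.35    -0.15     0.85     0.00]
  [  -0.10    -0.30     0.00     0.80]
d = (I − A) x:
  d_1 = (+1.00)·1550 + (-0.40)·1550 + (-0.45)·1500 + (-0.05)·1900 = 160.00
  d_2 = (-0.20)·1550 + (+1.00)·1550 + (-0.05)·1500 + (-0.05)·1900 = 1070.00
  d_3 = (-0.35)·1550 + (-0.15)·1550 + (+0.85)·1500 + (+0.00)·1900 = 500.00
  d_4 = (-0.10)·1550 + (-0.30)·1550 + (+0.00)·1500 + (+0.80)·1900 = 900.00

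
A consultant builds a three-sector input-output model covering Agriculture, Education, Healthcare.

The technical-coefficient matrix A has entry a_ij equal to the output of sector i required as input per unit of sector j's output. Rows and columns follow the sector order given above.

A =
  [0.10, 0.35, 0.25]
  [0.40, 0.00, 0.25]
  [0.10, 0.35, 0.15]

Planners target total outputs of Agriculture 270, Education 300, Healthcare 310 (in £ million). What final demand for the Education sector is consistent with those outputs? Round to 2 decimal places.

I − A =
  [   0.90    -0.35    -0.25]
  [  -0.40     1.00    -0.25]
  [  -0.10    -0.35     0.85]
d = (I − A) x:
  d_A = (+0.90)·270 + (-0.35)·300 + (-0.25)·310 = 60.50
  d_E = (-0.40)·270 + (+1.00)·300 + (-0.25)·310 = 114.50
  d_H = (-0.10)·270 + (-0.35)·300 + (+0.85)·310 = 131.50

d_E = 114.50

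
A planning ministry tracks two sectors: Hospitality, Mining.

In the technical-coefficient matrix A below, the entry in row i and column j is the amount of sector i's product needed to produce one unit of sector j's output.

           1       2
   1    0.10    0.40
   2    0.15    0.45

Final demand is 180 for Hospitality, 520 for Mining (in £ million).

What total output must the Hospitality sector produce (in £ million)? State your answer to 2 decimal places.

x_1 = 705.75

I − A =
  [   0.90    -0.40]
  [  -0.15     0.55]
det(I−A) = (0.90)(0.55) − (-0.40)(-0.15) = 0.4350
adj(I−A) = [[0.55, 0.40], [0.15, 0.90]]
(I − A)⁻¹ = adj(I−A) / det(I−A) ≈
  [   1.2644     0.9195]
  [   0.3448     2.0690]
x = (I − A)⁻¹ d = adj(I−A)·d / det(I−A), with det(I−A) = 0.4350:
  x_1 = (0.55·180 + 0.40·520) / 0.4350 = 307.00 / 0.4350 ≈ 705.75
  x_2 = (0.15·180 + 0.90·520) / 0.4350 = 495.00 / 0.4350 ≈ 1137.93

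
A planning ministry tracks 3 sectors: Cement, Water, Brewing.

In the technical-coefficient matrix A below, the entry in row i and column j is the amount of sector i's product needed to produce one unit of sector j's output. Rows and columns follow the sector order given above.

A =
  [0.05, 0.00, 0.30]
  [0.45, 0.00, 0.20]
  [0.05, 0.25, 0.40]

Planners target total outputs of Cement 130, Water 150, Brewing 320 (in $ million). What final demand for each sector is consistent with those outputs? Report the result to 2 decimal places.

I − A =
  [   0.95     0.00    -0.30]
  [  -0.45     1.00    -0.20]
  [  -0.05    -0.25     0.60]
d = (I − A) x:
  d_C = (+0.95)·130 + (+0.00)·150 + (-0.30)·320 = 27.50
  d_W = (-0.45)·130 + (+1.00)·150 + (-0.20)·320 = 27.50
  d_B = (-0.05)·130 + (-0.25)·150 + (+0.60)·320 = 148.00

d_C = 27.50, d_W = 27.50, d_B = 148.00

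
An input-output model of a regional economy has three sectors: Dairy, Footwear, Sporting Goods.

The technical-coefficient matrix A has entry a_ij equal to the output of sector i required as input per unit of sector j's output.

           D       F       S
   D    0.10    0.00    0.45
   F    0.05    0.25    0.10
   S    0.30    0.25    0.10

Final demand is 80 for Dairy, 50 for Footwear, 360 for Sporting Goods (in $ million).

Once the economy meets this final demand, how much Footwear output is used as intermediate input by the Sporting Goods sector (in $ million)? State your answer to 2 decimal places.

I − A =
  [   0.90     0.00    -0.45]
  [  -0.05     0.75    -0.10]
  [  -0.30    -0.25     0.90]
Cofactors of I−A, C_ij = (−1)^(i+j)·(minor ij) (rows/columns in the sector order above):
  C_11 = (0.75)(0.90) − (-0.10)(-0.25) = 0.6500
  C_12 = −[(-0.05)(0.90) − (-0.10)(-0.30)] = 0.0750
  C_13 = (-0.05)(-0.25) − (0.75)(-0.30) = 0.2375
  C_21 = −[(0.00)(0.90) − (-0.45)(-0.25)] = 0.1125
  C_22 = (0.90)(0.90) − (-0.45)(-0.30) = 0.6750
  C_23 = −[(0.90)(-0.25) − (0.00)(-0.30)] = 0.2250
  C_31 = (0.00)(-0.10) − (-0.45)(0.75) = 0.3375
  C_32 = −[(0.90)(-0.10) − (-0.45)(-0.05)] = 0.1125
  C_33 = (0.90)(0.75) − (0.00)(-0.05) = 0.6750
det(I−A) = Σ_j (I−A)_1j·C_1j = (0.90)(0.6500) + (0.00)(0.0750) + (-0.45)(0.2375) = 0.478125
adj(I−A) = Cᵀ =
  [ 0.6500   0.1125   0.3375]
  [ 0.0750   0.6750   0.1125]
  [ 0.2375   0.2250   0.6750]
(I − A)⁻¹ = adj(I−A) / det(I−A) ≈
  [   1.3595     0.2353     0.7059]
  [   0.1569     1.4118     0.2353]
  [   0.4967     0.4706     1.4118]
First solve x = (I − A)⁻¹ d = adj(I−A)·d / det(I−A); in particular x_S = (0.2375·80 + 0.2250·50 + 0.6750·360) / 0.478125 = 273.25 / 0.478125 ≈ 571.5033.
Intermediate flow from F to S: z_FS = a_FS · x_S = 0.10 × 273.25 / 0.478125 = 27.325 / 0.478125 ≈ 57.15.

z_FS = 57.15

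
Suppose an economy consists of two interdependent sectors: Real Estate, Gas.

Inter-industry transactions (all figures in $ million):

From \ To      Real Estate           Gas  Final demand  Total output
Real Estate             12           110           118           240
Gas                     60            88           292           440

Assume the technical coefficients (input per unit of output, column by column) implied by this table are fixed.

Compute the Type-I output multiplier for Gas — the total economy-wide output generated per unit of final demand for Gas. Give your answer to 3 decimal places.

m_2 = 1.720

Technical coefficients a_ij = z_ij / X_j:
  a_11 = 12/240 = 0.05, a_21 = 60/240 = 0.25
  a_12 = 110/440 = 0.25, a_22 = 88/440 = 0.20
I − A =
  [   0.95    -0.25]
  [  -0.25     0.80]
det(I−A) = (0.95)(0.80) − (-0.25)(-0.25) = 0.6975
adj(I−A) = [[0.80, 0.25], [0.25, 0.95]]
(I − A)⁻¹ = adj(I−A) / det(I−A) ≈
  [   1.1470     0.3584]
  [   0.3584     1.3620]
The output multiplier for sector j is the column-j sum of the Leontief inverse (I − A)⁻¹ = adj(I−A) / det(I−A).
Column 2 of adj(I−A): (0.25, 0.95); det(I−A) = 0.6975.
m_2 = (0.25 + 0.95) / 0.6975 = 1.20 / 0.6975 ≈ 1.720.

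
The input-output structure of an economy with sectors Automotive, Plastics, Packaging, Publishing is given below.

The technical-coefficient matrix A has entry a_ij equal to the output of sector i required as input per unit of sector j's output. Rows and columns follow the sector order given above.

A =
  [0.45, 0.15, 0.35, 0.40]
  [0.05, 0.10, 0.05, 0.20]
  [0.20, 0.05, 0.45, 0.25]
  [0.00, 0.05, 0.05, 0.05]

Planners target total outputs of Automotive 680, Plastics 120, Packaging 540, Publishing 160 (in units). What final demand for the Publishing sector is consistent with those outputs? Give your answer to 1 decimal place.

d_4 = 119.0

I − A =
  [   0.55    -0.15    -0.35    -0.40]
  [  -0.05     0.90    -0.05    -0.20]
  [  -0.20    -0.05     0.55    -0.25]
  [   0.00    -0.05    -0.05     0.95]
d = (I − A) x:
  d_1 = (+0.55)·680 + (-0.15)·120 + (-0.35)·540 + (-0.40)·160 = 103.0
  d_2 = (-0.05)·680 + (+0.90)·120 + (-0.05)·540 + (-0.20)·160 = 15.0
  d_3 = (-0.20)·680 + (-0.05)·120 + (+0.55)·540 + (-0.25)·160 = 115.0
  d_4 = (+0.00)·680 + (-0.05)·120 + (-0.05)·540 + (+0.95)·160 = 119.0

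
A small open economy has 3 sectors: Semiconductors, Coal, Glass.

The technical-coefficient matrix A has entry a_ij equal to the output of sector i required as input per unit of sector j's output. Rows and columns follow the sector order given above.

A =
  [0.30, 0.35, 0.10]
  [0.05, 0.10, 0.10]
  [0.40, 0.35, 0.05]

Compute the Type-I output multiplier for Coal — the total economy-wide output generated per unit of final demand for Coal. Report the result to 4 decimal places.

I − A =
  [   0.70    -0.35    -0.10]
  [  -0.05     0.90    -0.10]
  [  -0.40    -0.35     0.95]
Cofactors of I−A, C_ij = (−1)^(i+j)·(minor ij) (rows/columns in the sector order above):
  C_11 = (0.90)(0.95) − (-0.10)(-0.35) = 0.8200
  C_12 = −[(-0.05)(0.95) − (-0.10)(-0.40)] = 0.0875
  C_13 = (-0.05)(-0.35) − (0.90)(-0.40) = 0.3775
  C_21 = −[(-0.35)(0.95) − (-0.10)(-0.35)] = 0.3675
  C_22 = (0.70)(0.95) − (-0.10)(-0.40) = 0.6250
  C_23 = −[(0.70)(-0.35) − (-0.35)(-0.40)] = 0.3850
  C_31 = (-0.35)(-0.10) − (-0.10)(0.90) = 0.1250
  C_32 = −[(0.70)(-0.10) − (-0.10)(-0.05)] = 0.0750
  C_33 = (0.70)(0.90) − (-0.35)(-0.05) = 0.6125
det(I−A) = Σ_j (I−A)_1j·C_1j = (0.70)(0.8200) + (-0.35)(0.0875) + (-0.10)(0.3775) = 0.505625
adj(I−A) = Cᵀ =
  [ 0.8200   0.3675   0.1250]
  [ 0.0875   0.6250   0.0750]
  [ 0.3775   0.3850   0.6125]
(I − A)⁻¹ = adj(I−A) / det(I−A) ≈
  [   1.62176     0.72682     0.24722]
  [   0.17305     1.23609     0.14833]
  [   0.74660     0.76143     1.21137]
The output multiplier for sector j is the column-j sum of the Leontief inverse (I − A)⁻¹ = adj(I−A) / det(I−A).
Column C of adj(I−A): (0.3675, 0.6250, 0.3850); det(I−A) = 0.505625.
m_C = (0.3675 + 0.6250 + 0.3850) / 0.505625 = 1.3775 / 0.505625 ≈ 2.7244.

m_C = 2.7244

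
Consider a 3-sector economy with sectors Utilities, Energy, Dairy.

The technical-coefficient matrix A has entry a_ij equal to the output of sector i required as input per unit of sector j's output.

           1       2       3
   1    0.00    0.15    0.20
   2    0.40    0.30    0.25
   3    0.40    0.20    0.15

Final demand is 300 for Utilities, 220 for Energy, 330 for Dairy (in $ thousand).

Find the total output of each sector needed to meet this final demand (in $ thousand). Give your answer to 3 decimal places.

x_1 = 636.179, x_2 = 1008.108, x_3 = 924.816

I − A =
  [   1.00    -0.15    -0.20]
  [  -0.40     0.70    -0.25]
  [  -0.40    -0.20     0.85]
Cofactors of I−A, C_ij = (−1)^(i+j)·(minor ij) (rows/columns in the sector order above):
  C_11 = (0.70)(0.85) − (-0.25)(-0.20) = 0.5450
  C_12 = −[(-0.40)(0.85) − (-0.25)(-0.40)] = 0.4400
  C_13 = (-0.40)(-0.20) − (0.70)(-0.40) = 0.3600
  C_21 = −[(-0.15)(0.85) − (-0.20)(-0.20)] = 0.1675
  C_22 = (1.00)(0.85) − (-0.20)(-0.40) = 0.7700
  C_23 = −[(1.00)(-0.20) − (-0.15)(-0.40)] = 0.2600
  C_31 = (-0.15)(-0.25) − (-0.20)(0.70) = 0.1775
  C_32 = −[(1.00)(-0.25) − (-0.20)(-0.40)] = 0.3300
  C_33 = (1.00)(0.70) − (-0.15)(-0.40) = 0.6400
det(I−A) = Σ_j (I−A)_1j·C_1j = (1.00)(0.5450) + (-0.15)(0.4400) + (-0.20)(0.3600) = 0.4070
adj(I−A) = Cᵀ =
  [ 0.5450   0.1675   0.1775]
  [ 0.4400   0.7700   0.3300]
  [ 0.3600   0.2600   0.6400]
(I − A)⁻¹ = adj(I−A) / det(I−A) ≈
  [   1.3391     0.4115     0.4361]
  [   1.0811     1.8919     0.8108]
  [   0.8845     0.6388     1.5725]
x = (I − A)⁻¹ d = adj(I−A)·d / det(I−A), with det(I−A) = 0.4070:
  x_1 = (0.5450·300 + 0.1675·220 + 0.1775·330) / 0.4070 = 258.925 / 0.4070 ≈ 636.179
  x_2 = (0.4400·300 + 0.7700·220 + 0.3300·330) / 0.4070 = 410.30 / 0.4070 ≈ 1008.108
  x_3 = (0.3600·300 + 0.2600·220 + 0.6400·330) / 0.4070 = 376.40 / 0.4070 ≈ 924.816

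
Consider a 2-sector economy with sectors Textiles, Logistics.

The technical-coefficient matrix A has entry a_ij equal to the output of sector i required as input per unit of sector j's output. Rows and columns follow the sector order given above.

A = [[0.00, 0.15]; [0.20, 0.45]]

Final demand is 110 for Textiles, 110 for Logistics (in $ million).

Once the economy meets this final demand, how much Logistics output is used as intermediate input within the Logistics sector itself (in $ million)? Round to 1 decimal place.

z_22 = 114.2

I − A =
  [   1.00    -0.15]
  [  -0.20     0.55]
det(I−A) = (1.00)(0.55) − (-0.15)(-0.20) = 0.5200
adj(I−A) = [[0.55, 0.15], [0.20, 1.00]]
(I − A)⁻¹ = adj(I−A) / det(I−A) ≈
  [   1.0577     0.2885]
  [   0.3846     1.9231]
First solve x = (I − A)⁻¹ d = adj(I−A)·d / det(I−A); in particular x_2 = (0.20·110 + 1.00·110) / 0.5200 = 132.00 / 0.5200 ≈ 253.846.
Intermediate flow from 2 to 2: z_22 = a_22 · x_2 = 0.45 × 132.00 / 0.5200 = 59.40 / 0.5200 ≈ 114.2.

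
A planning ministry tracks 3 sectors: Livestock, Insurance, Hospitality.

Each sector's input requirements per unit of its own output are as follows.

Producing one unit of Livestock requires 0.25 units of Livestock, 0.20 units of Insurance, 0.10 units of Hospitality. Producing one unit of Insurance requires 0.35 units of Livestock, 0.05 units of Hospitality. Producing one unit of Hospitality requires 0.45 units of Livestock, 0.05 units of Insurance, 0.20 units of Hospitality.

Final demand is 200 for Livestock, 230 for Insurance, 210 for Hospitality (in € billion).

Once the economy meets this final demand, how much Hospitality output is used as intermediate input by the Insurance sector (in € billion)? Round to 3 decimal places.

z_HI = 19.091

I − A =
  [   0.75    -0.35    -0.45]
  [  -0.20     1.00    -0.05]
  [  -0.10    -0.05     0.80]
Cofactors of I−A, C_ij = (−1)^(i+j)·(minor ij) (rows/columns in the sector order above):
  C_11 = (1.00)(0.80) − (-0.05)(-0.05) = 0.7975
  C_12 = −[(-0.20)(0.80) − (-0.05)(-0.10)] = 0.1650
  C_13 = (-0.20)(-0.05) − (1.00)(-0.10) = 0.1100
  C_21 = −[(-0.35)(0.80) − (-0.45)(-0.05)] = 0.3025
  C_22 = (0.75)(0.80) − (-0.45)(-0.10) = 0.5550
  C_23 = −[(0.75)(-0.05) − (-0.35)(-0.10)] = 0.0725
  C_31 = (-0.35)(-0.05) − (-0.45)(1.00) = 0.4675
  C_32 = −[(0.75)(-0.05) − (-0.45)(-0.20)] = 0.1275
  C_33 = (0.75)(1.00) − (-0.35)(-0.20) = 0.6800
det(I−A) = Σ_j (I−A)_1j·C_1j = (0.75)(0.7975) + (-0.35)(0.1650) + (-0.45)(0.1100) = 0.490875
adj(I−A) = Cᵀ =
  [ 0.7975   0.3025   0.4675]
  [ 0.1650   0.5550   0.1275]
  [ 0.1100   0.0725   0.6800]
(I − A)⁻¹ = adj(I−A) / det(I−A) ≈
  [   1.6246     0.6162     0.9524]
  [   0.3361     1.1306     0.2597]
  [   0.2241     0.1477     1.3853]
First solve x = (I − A)⁻¹ d = adj(I−A)·d / det(I−A); in particular x_I = (0.1650·200 + 0.5550·230 + 0.1275·210) / 0.490875 = 187.425 / 0.490875 ≈ 381.81818.
Intermediate flow from H to I: z_HI = a_HI · x_I = 0.05 × 187.425 / 0.490875 = 9.37125 / 0.490875 ≈ 19.091.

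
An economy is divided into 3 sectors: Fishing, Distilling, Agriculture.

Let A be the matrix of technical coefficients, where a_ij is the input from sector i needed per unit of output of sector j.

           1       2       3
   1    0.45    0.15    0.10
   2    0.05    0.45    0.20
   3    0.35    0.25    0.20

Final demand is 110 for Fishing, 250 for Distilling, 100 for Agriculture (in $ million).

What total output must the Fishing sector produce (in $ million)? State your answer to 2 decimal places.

x_1 = 493.80

I − A =
  [   0.55    -0.15    -0.10]
  [  -0.05     0.55    -0.20]
  [  -0.35    -0.25     0.80]
Cofactors of I−A, C_ij = (−1)^(i+j)·(minor ij) (rows/columns in the sector order above):
  C_11 = (0.55)(0.80) − (-0.20)(-0.25) = 0.3900
  C_12 = −[(-0.05)(0.80) − (-0.20)(-0.35)] = 0.1100
  C_13 = (-0.05)(-0.25) − (0.55)(-0.35) = 0.2050
  C_21 = −[(-0.15)(0.80) − (-0.10)(-0.25)] = 0.1450
  C_22 = (0.55)(0.80) − (-0.10)(-0.35) = 0.4050
  C_23 = −[(0.55)(-0.25) − (-0.15)(-0.35)] = 0.1900
  C_31 = (-0.15)(-0.20) − (-0.10)(0.55) = 0.0850
  C_32 = −[(0.55)(-0.20) − (-0.10)(-0.05)] = 0.1150
  C_33 = (0.55)(0.55) − (-0.15)(-0.05) = 0.2950
det(I−A) = Σ_j (I−A)_1j·C_1j = (0.55)(0.3900) + (-0.15)(0.1100) + (-0.10)(0.2050) = 0.1775
adj(I−A) = Cᵀ =
  [ 0.3900   0.1450   0.0850]
  [ 0.1100   0.4050   0.1150]
  [ 0.2050   0.1900   0.2950]
(I − A)⁻¹ = adj(I−A) / det(I−A) ≈
  [   2.1972     0.8169     0.4789]
  [   0.6197     2.2817     0.6479]
  [   1.1549     1.0704     1.6620]
x = (I − A)⁻¹ d = adj(I−A)·d / det(I−A), with det(I−A) = 0.1775:
  x_1 = (0.3900·110 + 0.1450·250 + 0.0850·100) / 0.1775 = 87.65 / 0.1775 ≈ 493.80
  x_2 = (0.1100·110 + 0.4050·250 + 0.1150·100) / 0.1775 = 124.85 / 0.1775 ≈ 703.38
  x_3 = (0.2050·110 + 0.1900·250 + 0.2950·100) / 0.1775 = 99.55 / 0.1775 ≈ 560.85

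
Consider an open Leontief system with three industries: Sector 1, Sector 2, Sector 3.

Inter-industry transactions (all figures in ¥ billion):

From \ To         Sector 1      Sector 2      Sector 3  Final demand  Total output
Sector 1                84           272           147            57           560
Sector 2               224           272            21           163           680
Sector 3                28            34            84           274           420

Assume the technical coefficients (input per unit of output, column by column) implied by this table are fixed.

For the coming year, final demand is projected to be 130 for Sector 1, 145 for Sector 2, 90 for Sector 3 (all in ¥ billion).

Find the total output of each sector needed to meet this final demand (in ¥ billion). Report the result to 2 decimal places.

Technical coefficients a_ij = z_ij / X_j:
  a_11 = 84/560 = 0.15, a_21 = 224/560 = 0.40, a_31 = 28/560 = 0.05
  a_12 = 272/680 = 0.40, a_22 = 272/680 = 0.40, a_32 = 34/680 = 0.05
  a_13 = 147/420 = 0.35, a_23 = 21/420 = 0.05, a_33 = 84/420 = 0.20
I − A =
  [   0.85    -0.40    -0.35]
  [  -0.40     0.60    -0.05]
  [  -0.05    -0.05     0.80]
Cofactors of I−A, C_ij = (−1)^(i+j)·(minor ij) (rows/columns in the sector order above):
  C_11 = (0.60)(0.80) − (-0.05)(-0.05) = 0.4775
  C_12 = −[(-0.40)(0.80) − (-0.05)(-0.05)] = 0.3225
  C_13 = (-0.40)(-0.05) − (0.60)(-0.05) = 0.0500
  C_21 = −[(-0.40)(0.80) − (-0.35)(-0.05)] = 0.3375
  C_22 = (0.85)(0.80) − (-0.35)(-0.05) = 0.6625
  C_23 = −[(0.85)(-0.05) − (-0.40)(-0.05)] = 0.0625
  C_31 = (-0.40)(-0.05) − (-0.35)(0.60) = 0.2300
  C_32 = −[(0.85)(-0.05) − (-0.35)(-0.40)] = 0.1825
  C_33 = (0.85)(0.60) − (-0.40)(-0.40) = 0.3500
det(I−A) = Σ_j (I−A)_1j·C_1j = (0.85)(0.4775) + (-0.40)(0.3225) + (-0.35)(0.0500) = 0.259375
adj(I−A) = Cᵀ =
  [ 0.4775   0.3375   0.2300]
  [ 0.3225   0.6625   0.1825]
  [ 0.0500   0.0625   0.3500]
(I − A)⁻¹ = adj(I−A) / det(I−A) ≈
  [   1.8410     1.3012     0.8867]
  [   1.2434     2.5542     0.7036]
  [   0.1928     0.2410     1.3494]
x = (I − A)⁻¹ d = adj(I−A)·d / det(I−A), with det(I−A) = 0.259375:
  x_1 = (0.4775·130 + 0.3375·145 + 0.2300·90) / 0.259375 = 131.7125 / 0.259375 ≈ 507.81
  x_2 = (0.3225·130 + 0.6625·145 + 0.1825·90) / 0.259375 = 154.4125 / 0.259375 ≈ 595.33
  x_3 = (0.0500·130 + 0.0625·145 + 0.3500·90) / 0.259375 = 47.0625 / 0.259375 ≈ 181.45

x_1 = 507.81, x_2 = 595.33, x_3 = 181.45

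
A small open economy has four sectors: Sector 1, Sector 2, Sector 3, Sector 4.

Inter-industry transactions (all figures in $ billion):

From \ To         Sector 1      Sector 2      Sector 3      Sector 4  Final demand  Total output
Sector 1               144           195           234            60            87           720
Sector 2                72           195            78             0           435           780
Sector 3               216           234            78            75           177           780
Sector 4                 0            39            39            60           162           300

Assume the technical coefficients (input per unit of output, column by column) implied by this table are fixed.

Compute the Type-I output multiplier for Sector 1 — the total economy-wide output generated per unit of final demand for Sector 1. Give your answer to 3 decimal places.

m_1 = 2.614

Technical coefficients a_ij = z_ij / X_j:
  a_11 = 144/720 = 0.20, a_21 = 72/720 = 0.10, a_31 = 216/720 = 0.30, a_41 = 0/720 = 0.00
  a_12 = 195/780 = 0.25, a_22 = 195/780 = 0.25, a_32 = 234/780 = 0.30, a_42 = 39/780 = 0.05
  a_13 = 234/780 = 0.30, a_23 = 78/780 = 0.10, a_33 = 78/780 = 0.10, a_43 = 39/780 = 0.05
  a_14 = 60/300 = 0.20, a_24 = 0/300 = 0.00, a_34 = 75/300 = 0.25, a_44 = 60/300 = 0.20
I − A =
  [   0.80    -0.25    -0.30    -0.20]
  [  -0.10     0.75    -0.10     0.00]
  [  -0.30    -0.30     0.90    -0.25]
  [   0.00    -0.05    -0.05     0.80]
Compute the cofactors C_ij = (−1)^(i+j)·(3×3 minor ij) of I−A; the adjugate is their transpose:
adj(I−A) = Cᵀ =
  [ 0.505375   0.264625   0.208500   0.191500]
  [ 0.094750   0.491000   0.089000   0.051500]
  [ 0.205250   0.265000   0.459000   0.194750]
  [ 0.018750   0.047250   0.034250   0.409500]
det(I−A) = Σ_j (I−A)_1j·C_1j = (0.80)(0.505375) + (-0.25)(0.094750) + (-0.30)(0.205250) + (-0.20)(0.018750) = 0.3152875
(I − A)⁻¹ = adj(I−A) / det(I−A) ≈
  [   1.6029     0.8393     0.6613     0.6074]
  [   0.3005     1.5573     0.2823     0.1633]
  [   0.6510     0.8405     1.4558     0.6177]
  [   0.0595     0.1499     0.1086     1.2988]
The output multiplier for sector j is the column-j sum of the Leontief inverse (I − A)⁻¹ = adj(I−A) / det(I−A).
Column 1 of adj(I−A): (0.505375, 0.094750, 0.205250, 0.018750); det(I−A) = 0.3152875.
m_1 = (0.505375 + 0.094750 + 0.205250 + 0.018750) / 0.3152875 = 0.824125 / 0.3152875 ≈ 2.614.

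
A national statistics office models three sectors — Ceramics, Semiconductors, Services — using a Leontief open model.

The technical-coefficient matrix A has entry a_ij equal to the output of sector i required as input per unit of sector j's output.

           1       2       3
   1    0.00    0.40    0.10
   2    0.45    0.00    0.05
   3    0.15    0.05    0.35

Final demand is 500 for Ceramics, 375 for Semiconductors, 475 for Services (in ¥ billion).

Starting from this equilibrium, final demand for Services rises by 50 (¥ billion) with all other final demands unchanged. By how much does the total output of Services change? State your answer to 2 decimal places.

Δx_3 = 80.35

I − A =
  [   1.00    -0.40    -0.10]
  [  -0.45     1.00    -0.05]
  [  -0.15    -0.05     0.65]
Cofactors of I−A, C_ij = (−1)^(i+j)·(minor ij) (rows/columns in the sector order above):
  C_11 = (1.00)(0.65) − (-0.05)(-0.05) = 0.6475
  C_12 = −[(-0.45)(0.65) − (-0.05)(-0.15)] = 0.3000
  C_13 = (-0.45)(-0.05) − (1.00)(-0.15) = 0.1725
  C_21 = −[(-0.40)(0.65) − (-0.10)(-0.05)] = 0.2650
  C_22 = (1.00)(0.65) − (-0.10)(-0.15) = 0.6350
  C_23 = −[(1.00)(-0.05) − (-0.40)(-0.15)] = 0.1100
  C_31 = (-0.40)(-0.05) − (-0.10)(1.00) = 0.1200
  C_32 = −[(1.00)(-0.05) − (-0.10)(-0.45)] = 0.0950
  C_33 = (1.00)(1.00) − (-0.40)(-0.45) = 0.8200
det(I−A) = Σ_j (I−A)_1j·C_1j = (1.00)(0.6475) + (-0.40)(0.3000) + (-0.10)(0.1725) = 0.51025
adj(I−A) = Cᵀ =
  [ 0.6475   0.2650   0.1200]
  [ 0.3000   0.6350   0.0950]
  [ 0.1725   0.1100   0.8200]
(I − A)⁻¹ = adj(I−A) / det(I−A) ≈
  [   1.2690     0.5194     0.2352]
  [   0.5879     1.2445     0.1862]
  [   0.3381     0.2156     1.6071]
Δx = (I − A)⁻¹ Δd with Δd having +50 in the Services component and 0 elsewhere.
So Δx_3 = L_33 · (+50), where L_33 = adj(I−A)_33 / det(I−A) = 0.8200 / 0.51025.
Δx_3 = 0.8200 × (+50) / 0.51025 = 41.00 / 0.51025 ≈ 80.35.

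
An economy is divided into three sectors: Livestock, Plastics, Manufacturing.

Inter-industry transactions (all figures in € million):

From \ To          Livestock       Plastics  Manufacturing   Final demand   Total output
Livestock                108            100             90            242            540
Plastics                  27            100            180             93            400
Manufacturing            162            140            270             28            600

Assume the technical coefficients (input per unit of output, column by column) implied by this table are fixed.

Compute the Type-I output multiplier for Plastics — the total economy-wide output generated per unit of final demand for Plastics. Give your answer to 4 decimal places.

Technical coefficients a_ij = z_ij / X_j:
  a_11 = 108/540 = 0.20, a_21 = 27/540 = 0.05, a_31 = 162/540 = 0.30
  a_12 = 100/400 = 0.25, a_22 = 100/400 = 0.25, a_32 = 140/400 = 0.35
  a_13 = 90/600 = 0.15, a_23 = 180/600 = 0.30, a_33 = 270/600 = 0.45
I − A =
  [   0.80    -0.25    -0.15]
  [  -0.05     0.75    -0.30]
  [  -0.30    -0.35     0.55]
Cofactors of I−A, C_ij = (−1)^(i+j)·(minor ij) (rows/columns in the sector order above):
  C_11 = (0.75)(0.55) − (-0.30)(-0.35) = 0.3075
  C_12 = −[(-0.05)(0.55) − (-0.30)(-0.30)] = 0.1175
  C_13 = (-0.05)(-0.35) − (0.75)(-0.30) = 0.2425
  C_21 = −[(-0.25)(0.55) − (-0.15)(-0.35)] = 0.1900
  C_22 = (0.80)(0.55) − (-0.15)(-0.30) = 0.3950
  C_23 = −[(0.80)(-0.35) − (-0.25)(-0.30)] = 0.3550
  C_31 = (-0.25)(-0.30) − (-0.15)(0.75) = 0.1875
  C_32 = −[(0.80)(-0.30) − (-0.15)(-0.05)] = 0.2475
  C_33 = (0.80)(0.75) − (-0.25)(-0.05) = 0.5875
det(I−A) = Σ_j (I−A)_1j·C_1j = (0.80)(0.3075) + (-0.25)(0.1175) + (-0.15)(0.2425) = 0.18025
adj(I−A) = Cᵀ =
  [ 0.3075   0.1900   0.1875]
  [ 0.1175   0.3950   0.2475]
  [ 0.2425   0.3550   0.5875]
(I − A)⁻¹ = adj(I−A) / det(I−A) ≈
  [   1.70596     1.05409     1.04022]
  [   0.65187     2.19140     1.37309]
  [   1.34535     1.96949     3.25936]
The output multiplier for sector j is the column-j sum of the Leontief inverse (I − A)⁻¹ = adj(I−A) / det(I−A).
Column 2 of adj(I−A): (0.1900, 0.3950, 0.3550); det(I−A) = 0.18025.
m_2 = (0.1900 + 0.3950 + 0.3550) / 0.18025 = 0.94 / 0.18025 ≈ 5.2150.

m_2 = 5.2150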